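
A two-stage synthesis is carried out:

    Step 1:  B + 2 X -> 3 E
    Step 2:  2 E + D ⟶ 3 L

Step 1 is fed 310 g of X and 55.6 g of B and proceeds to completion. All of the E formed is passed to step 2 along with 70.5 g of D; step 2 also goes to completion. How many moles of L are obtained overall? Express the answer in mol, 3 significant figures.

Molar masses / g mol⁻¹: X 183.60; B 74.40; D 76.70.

Step 1:
n(X) = 310.0 / 183.60 = 1.688 mol
n(B) = 55.60 / 74.40 = 0.7473 mol
n/ν for X = 1.688/2 = 0.8440
n/ν for B = 0.7473/1 = 0.7473
Smallest n/ν is B → limiting reagent.
n(E) produced = (3/1) × 0.7473 = 2.242 mol
Step 2:
n(E) available = 2.242 mol
n(D) = 70.50 / 76.70 = 0.9192 mol
n/ν for E = 2.242/2 = 1.121
n/ν for D = 0.9192/1 = 0.9192
Smallest n/ν is D → limiting reagent.
n(L) = (3/1) × 0.9192 = 2.758 mol

2.76 mol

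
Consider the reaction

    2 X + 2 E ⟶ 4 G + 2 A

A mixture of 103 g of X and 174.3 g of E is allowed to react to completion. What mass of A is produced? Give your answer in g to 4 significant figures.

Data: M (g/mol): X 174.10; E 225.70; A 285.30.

n(X) = 103.0 / 174.10 = 0.5916 mol
n(E) = 174.3 / 225.70 = 0.7723 mol
n/ν for X = 0.5916/2 = 0.2958
n/ν for E = 0.7723/2 = 0.3862
Smallest n/ν is X → limiting reagent.
n(A) = (2/2) × 0.5916 = 0.5916 mol
mass = 0.5916 × 285.30 = 168.8 g

168.8 g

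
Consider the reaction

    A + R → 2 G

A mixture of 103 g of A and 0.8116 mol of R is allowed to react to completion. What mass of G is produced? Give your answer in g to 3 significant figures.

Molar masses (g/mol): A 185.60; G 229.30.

255 g

n(A) = 103.0 / 185.60 = 0.5550 mol
n(R) = 0.8116 mol
n/ν → A: 0.5550, R: 0.8116; A is limiting.
n(G) = (2/1) × 0.5550 = 1.110 mol
mass = 1.110 × 229.30 = 254.5 g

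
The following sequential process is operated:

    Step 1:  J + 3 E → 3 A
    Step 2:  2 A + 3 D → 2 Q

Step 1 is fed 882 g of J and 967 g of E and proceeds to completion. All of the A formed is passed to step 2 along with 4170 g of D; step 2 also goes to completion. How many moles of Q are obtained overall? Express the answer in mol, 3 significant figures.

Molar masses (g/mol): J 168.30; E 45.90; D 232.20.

12.0 mol

Step 1:
n(J) = 882.0 / 168.30 = 5.241 mol
n(E) = 967.0 / 45.90 = 21.07 mol
n/ν → J: 5.241, E: 7.023; J is limiting.
n(A) produced = (3/1) × 5.241 = 15.72 mol
Step 2:
n(A) available = 15.72 mol
n(D) = 4170 / 232.20 = 17.96 mol
n/ν → A: 7.860, D: 5.987; D is limiting.
n(Q) = (2/3) × 17.96 = 11.97 mol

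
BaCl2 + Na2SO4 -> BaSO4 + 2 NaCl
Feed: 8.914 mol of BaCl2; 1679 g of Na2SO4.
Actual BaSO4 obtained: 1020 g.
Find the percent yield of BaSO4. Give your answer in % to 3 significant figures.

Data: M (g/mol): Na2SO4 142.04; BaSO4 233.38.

n(BaCl2) = 8.914 mol
n(Na2SO4) = 1679 / 142.04 = 11.82 mol
n/ν for BaCl2 = 8.914/1 = 8.914
n/ν for Na2SO4 = 11.82/1 = 11.82
Smallest n/ν is BaCl2 → limiting reagent.
theoretical n(BaSO4) = (1/1) × 8.914 = 8.914 mol → 2080 g
% yield = 1020 / 2080 × 100 = 49.04 %

49.0 %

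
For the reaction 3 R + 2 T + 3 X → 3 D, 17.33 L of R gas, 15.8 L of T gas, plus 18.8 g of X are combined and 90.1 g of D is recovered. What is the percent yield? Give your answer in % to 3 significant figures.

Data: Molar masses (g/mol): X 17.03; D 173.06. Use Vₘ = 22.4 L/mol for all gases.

67.3 %

n(R) = 17.33 / 22.4 = 0.7737 mol
n(T) = 15.80 / 22.4 = 0.7054 mol
n(X) = 18.80 / 17.03 = 1.104 mol
n/ν for R = 0.7737/3 = 0.2579
n/ν for T = 0.7054/2 = 0.3527
n/ν for X = 1.104/3 = 0.3680
Smallest n/ν is R → limiting reagent.
theoretical n(D) = (3/3) × 0.7737 = 0.7737 mol → 133.9 g
% yield = 90.1 / 133.9 × 100 = 67.29 %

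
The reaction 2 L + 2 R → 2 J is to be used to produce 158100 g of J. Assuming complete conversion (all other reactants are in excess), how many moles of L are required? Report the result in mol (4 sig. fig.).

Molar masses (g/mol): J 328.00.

n(J) = 158100 / 328.00 = 482.0 mol
n(L) = (2/2) × 482.0 = 482.0 mol

482.0 mol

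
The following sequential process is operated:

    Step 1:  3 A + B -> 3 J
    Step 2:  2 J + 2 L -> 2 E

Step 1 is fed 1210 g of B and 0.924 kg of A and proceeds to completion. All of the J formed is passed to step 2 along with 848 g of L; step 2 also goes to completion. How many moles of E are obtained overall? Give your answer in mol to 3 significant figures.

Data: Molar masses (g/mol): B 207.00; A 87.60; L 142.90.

Step 1:
n(B) = 1210 / 207.00 = 5.845 mol
n(A) = 0.9240×1000 / 87.60 = 10.55 mol
n/ν for B = 5.845/1 = 5.845
n/ν for A = 10.55/3 = 3.517
Smallest n/ν is A → limiting reagent.
n(J) produced = (3/3) × 10.55 = 10.55 mol
Step 2:
n(J) available = 10.55 mol
n(L) = 848.0 / 142.90 = 5.934 mol
n/ν for J = 10.55/2 = 5.275
n/ν for L = 5.934/2 = 2.967
Smallest n/ν is L → limiting reagent.
n(E) = (2/2) × 5.934 = 5.934 mol

5.93 mol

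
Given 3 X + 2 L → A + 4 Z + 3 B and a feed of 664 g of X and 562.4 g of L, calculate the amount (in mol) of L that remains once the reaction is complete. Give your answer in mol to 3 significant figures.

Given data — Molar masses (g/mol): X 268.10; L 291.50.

0.278 mol

n(X) = 664.0 / 268.10 = 2.477 mol
n(L) = 562.4 / 291.50 = 1.929 mol
n/ν for X = 2.477/3 = 0.8257
n/ν for L = 1.929/2 = 0.9645
Smallest n/ν is X → limiting reagent.
L consumed = (2/3) × 2.477 = 1.651 mol
L remaining = 1.929 − 1.651 = 0.2780 mol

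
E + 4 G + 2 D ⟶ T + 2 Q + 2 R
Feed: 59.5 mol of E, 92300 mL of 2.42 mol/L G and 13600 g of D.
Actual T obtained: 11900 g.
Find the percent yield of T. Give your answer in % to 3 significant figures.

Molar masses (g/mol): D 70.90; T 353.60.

60.3 %

n(E) = 59.50 mol
n(G) = 2.42 × 92300/1000 = 223.4 mol
n(D) = 13600 / 70.90 = 191.8 mol
n/ν → E: 59.50, G: 55.85, D: 95.90; G is limiting.
theoretical n(T) = (1/4) × 223.4 = 55.85 mol → 19750 g
% yield = 11900 / 19750 × 100 = 60.25 %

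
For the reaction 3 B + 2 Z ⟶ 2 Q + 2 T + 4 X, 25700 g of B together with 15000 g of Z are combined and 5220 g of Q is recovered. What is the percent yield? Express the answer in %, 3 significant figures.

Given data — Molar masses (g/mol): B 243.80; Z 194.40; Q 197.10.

n(B) = 25700 / 243.80 = 105.4 mol
n(Z) = 15000 / 194.40 = 77.16 mol
n/ν → B: 35.13, Z: 38.58; B is limiting.
theoretical n(Q) = (2/3) × 105.4 = 70.27 mol → 13850 g
% yield = 5220 / 13850 × 100 = 37.69 %

37.7 %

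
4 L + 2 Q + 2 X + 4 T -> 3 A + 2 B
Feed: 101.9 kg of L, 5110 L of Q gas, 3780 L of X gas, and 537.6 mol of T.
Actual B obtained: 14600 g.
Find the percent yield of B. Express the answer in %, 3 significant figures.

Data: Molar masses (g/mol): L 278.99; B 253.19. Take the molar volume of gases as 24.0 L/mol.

n(L) = 101.9×1000 / 278.99 = 365.2 mol
n(Q) = 5110 / 24.0 = 212.9 mol
n(X) = 3780 / 24.0 = 157.5 mol
n(T) = 537.6 mol
n/ν → L: 91.30, Q: 106.5, X: 78.75, T: 134.4; X is limiting.
theoretical n(B) = (2/2) × 157.5 = 157.5 mol → 39880 g
% yield = 14600 / 39880 × 100 = 36.61 %

36.6 %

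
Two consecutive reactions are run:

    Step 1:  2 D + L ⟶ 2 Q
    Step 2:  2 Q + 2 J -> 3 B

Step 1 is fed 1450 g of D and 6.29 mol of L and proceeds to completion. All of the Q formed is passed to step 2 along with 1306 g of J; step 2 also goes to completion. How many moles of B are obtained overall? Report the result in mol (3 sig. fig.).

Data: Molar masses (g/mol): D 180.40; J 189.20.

10.4 mol

Step 1:
n(D) = 1450 / 180.40 = 8.038 mol
n(L) = 6.290 mol
n/ν for D = 8.038/2 = 4.019
n/ν for L = 6.290/1 = 6.290
Smallest n/ν is D → limiting reagent.
n(Q) produced = (2/2) × 8.038 = 8.038 mol
Step 2:
n(Q) available = 8.038 mol
n(J) = 1306 / 189.20 = 6.903 mol
n/ν for Q = 8.038/2 = 4.019
n/ν for J = 6.903/2 = 3.452
Smallest n/ν is J → limiting reagent.
n(B) = (3/2) × 6.903 = 10.35 mol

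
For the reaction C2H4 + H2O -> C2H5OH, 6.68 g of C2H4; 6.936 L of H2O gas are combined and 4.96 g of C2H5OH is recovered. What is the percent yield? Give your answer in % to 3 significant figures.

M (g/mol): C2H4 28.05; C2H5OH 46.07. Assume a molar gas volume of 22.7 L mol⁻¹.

n(C2H4) = 6.680 / 28.05 = 0.2381 mol
n(H2O) = 6.936 / 22.7 = 0.3056 mol
n/ν for C2H4 = 0.2381/1 = 0.2381
n/ν for H2O = 0.3056/1 = 0.3056
Smallest n/ν is C2H4 → limiting reagent.
theoretical n(C2H5OH) = (1/1) × 0.2381 = 0.2381 mol → 10.97 g
% yield = 4.96 / 10.97 × 100 = 45.21 %

45.2 %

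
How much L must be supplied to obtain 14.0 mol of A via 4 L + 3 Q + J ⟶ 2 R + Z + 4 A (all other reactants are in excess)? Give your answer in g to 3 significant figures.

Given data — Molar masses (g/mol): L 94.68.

1330 g

n(A) = 14.00 mol
n(L) = (4/4) × 14.00 = 14.00 mol
mass = 14.00 × 94.68 = 1326 g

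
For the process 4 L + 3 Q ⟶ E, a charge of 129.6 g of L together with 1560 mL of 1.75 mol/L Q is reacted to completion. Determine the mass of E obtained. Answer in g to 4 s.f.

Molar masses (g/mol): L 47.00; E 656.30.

452.4 g

n(L) = 129.6 / 47.00 = 2.757 mol
n(Q) = 1.75 × 1560/1000 = 2.730 mol
n/ν for L = 2.757/4 = 0.6893
n/ν for Q = 2.730/3 = 0.9100
Smallest n/ν is L → limiting reagent.
n(E) = (1/4) × 2.757 = 0.6893 mol
mass = 0.6893 × 656.30 = 452.4 g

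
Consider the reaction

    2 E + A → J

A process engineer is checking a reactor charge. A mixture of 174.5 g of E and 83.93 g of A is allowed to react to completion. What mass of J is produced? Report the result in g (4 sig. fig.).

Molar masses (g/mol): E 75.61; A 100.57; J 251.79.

210.1 g

n(E) = 174.5 / 75.61 = 2.308 mol
n(A) = 83.93 / 100.57 = 0.8345 mol
n/ν → E: 1.154, A: 0.8345; A is limiting.
n(J) = (1/1) × 0.8345 = 0.8345 mol
mass = 0.8345 × 251.79 = 210.1 g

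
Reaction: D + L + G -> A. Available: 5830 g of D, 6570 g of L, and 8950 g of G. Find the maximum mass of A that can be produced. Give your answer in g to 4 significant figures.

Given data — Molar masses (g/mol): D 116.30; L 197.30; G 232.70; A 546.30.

18190 g

n(D) = 5830 / 116.30 = 50.13 mol
n(L) = 6570 / 197.30 = 33.30 mol
n(G) = 8950 / 232.70 = 38.46 mol
n/ν for D = 50.13/1 = 50.13
n/ν for L = 33.30/1 = 33.30
n/ν for G = 38.46/1 = 38.46
Smallest n/ν is L → limiting reagent.
n(A) = (1/1) × 33.30 = 33.30 mol
mass = 33.30 × 546.30 = 18190 g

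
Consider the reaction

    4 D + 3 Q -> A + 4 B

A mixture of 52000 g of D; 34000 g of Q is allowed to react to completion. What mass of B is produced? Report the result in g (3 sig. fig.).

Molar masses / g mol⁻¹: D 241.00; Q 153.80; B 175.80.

n(D) = 52000 / 241.00 = 215.8 mol
n(Q) = 34000 / 153.80 = 221.1 mol
n/ν → D: 53.95, Q: 73.70; D is limiting.
n(B) = (4/4) × 215.8 = 215.8 mol
mass = 215.8 × 175.80 = 37940 g

37900 g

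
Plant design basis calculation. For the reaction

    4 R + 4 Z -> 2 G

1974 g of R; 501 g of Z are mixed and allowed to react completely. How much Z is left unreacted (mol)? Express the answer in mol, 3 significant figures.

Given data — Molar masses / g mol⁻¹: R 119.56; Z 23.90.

4.45 mol

n(R) = 1974 / 119.56 = 16.51 mol
n(Z) = 501.0 / 23.90 = 20.96 mol
n/ν for R = 16.51/4 = 4.128
n/ν for Z = 20.96/4 = 5.240
Smallest n/ν is R → limiting reagent.
Z consumed = (4/4) × 16.51 = 16.51 mol
Z remaining = 20.96 − 16.51 = 4.450 mol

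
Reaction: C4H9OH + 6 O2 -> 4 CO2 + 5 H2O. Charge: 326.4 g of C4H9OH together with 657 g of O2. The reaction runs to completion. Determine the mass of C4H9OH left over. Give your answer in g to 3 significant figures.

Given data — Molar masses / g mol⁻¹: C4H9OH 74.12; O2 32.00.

n(C4H9OH) = 326.4 / 74.12 = 4.404 mol
n(O2) = 657.0 / 32.00 = 20.53 mol
n/ν → C4H9OH: 4.404, O2: 3.422; O2 is limiting.
C4H9OH consumed = (1/6) × 20.53 = 3.422 mol
C4H9OH remaining = 4.404 − 3.422 = 0.9820 mol
mass = 0.9820 × 74.12 = 72.79 g

72.8 g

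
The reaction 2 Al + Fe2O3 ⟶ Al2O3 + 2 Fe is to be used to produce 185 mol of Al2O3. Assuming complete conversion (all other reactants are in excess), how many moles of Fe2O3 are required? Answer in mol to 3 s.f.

185 mol

n(Al2O3) = 185.0 mol
n(Fe2O3) = (1/1) × 185.0 = 185.0 mol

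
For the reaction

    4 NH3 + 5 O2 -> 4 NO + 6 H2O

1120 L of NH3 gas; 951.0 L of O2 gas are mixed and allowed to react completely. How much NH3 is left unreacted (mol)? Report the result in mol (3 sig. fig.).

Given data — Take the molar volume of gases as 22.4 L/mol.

16.0 mol

n(NH3) = 1120 / 22.4 = 50.00 mol
n(O2) = 951.0 / 22.4 = 42.46 mol
n/ν → NH3: 12.50, O2: 8.492; O2 is limiting.
NH3 consumed = (4/5) × 42.46 = 33.97 mol
NH3 remaining = 50.00 − 33.97 = 16.03 mol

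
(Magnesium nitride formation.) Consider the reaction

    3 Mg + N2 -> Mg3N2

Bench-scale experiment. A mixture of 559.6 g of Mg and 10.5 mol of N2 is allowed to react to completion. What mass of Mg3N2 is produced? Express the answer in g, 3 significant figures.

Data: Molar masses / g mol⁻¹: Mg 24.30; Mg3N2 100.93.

n(Mg) = 559.6 / 24.30 = 23.03 mol
n(N2) = 10.50 mol
n/ν for Mg = 23.03/3 = 7.677
n/ν for N2 = 10.50/1 = 10.50
Smallest n/ν is Mg → limiting reagent.
n(Mg3N2) = (1/3) × 23.03 = 7.677 mol
mass = 7.677 × 100.93 = 774.8 g

775 g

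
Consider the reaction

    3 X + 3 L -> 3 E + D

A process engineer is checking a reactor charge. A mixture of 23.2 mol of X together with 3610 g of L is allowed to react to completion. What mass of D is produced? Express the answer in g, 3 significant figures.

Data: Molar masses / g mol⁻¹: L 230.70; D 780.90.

4070 g

n(X) = 23.20 mol
n(L) = 3610 / 230.70 = 15.65 mol
n/ν → X: 7.733, L: 5.217; L is limiting.
n(D) = (1/3) × 15.65 = 5.217 mol
mass = 5.217 × 780.90 = 4074 g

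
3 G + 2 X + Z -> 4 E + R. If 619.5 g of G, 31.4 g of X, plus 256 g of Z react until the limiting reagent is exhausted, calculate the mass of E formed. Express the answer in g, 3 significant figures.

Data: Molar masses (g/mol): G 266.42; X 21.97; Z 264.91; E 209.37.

n(G) = 619.5 / 266.42 = 2.325 mol
n(X) = 31.40 / 21.97 = 1.429 mol
n(Z) = 256.0 / 264.91 = 0.9664 mol
n/ν for G = 2.325/3 = 0.7750
n/ν for X = 1.429/2 = 0.7145
n/ν for Z = 0.9664/1 = 0.9664
Smallest n/ν is X → limiting reagent.
n(E) = (4/2) × 1.429 = 2.858 mol
mass = 2.858 × 209.37 = 598.4 g

598 g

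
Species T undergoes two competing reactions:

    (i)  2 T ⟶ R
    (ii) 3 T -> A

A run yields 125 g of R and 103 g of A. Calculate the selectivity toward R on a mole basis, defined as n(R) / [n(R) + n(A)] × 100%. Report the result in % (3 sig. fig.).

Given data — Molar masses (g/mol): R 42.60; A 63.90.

n(R) = 125 / 42.60 = 2.934 mol
n(A) = 103 / 63.90 = 1.612 mol
selectivity = 2.934/(2.934+1.612) × 100 = 64.54 %

64.5 %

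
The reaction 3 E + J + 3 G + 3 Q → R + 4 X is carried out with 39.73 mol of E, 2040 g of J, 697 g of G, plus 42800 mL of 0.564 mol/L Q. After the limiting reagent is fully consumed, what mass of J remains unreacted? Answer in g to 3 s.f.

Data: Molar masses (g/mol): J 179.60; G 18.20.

595 g

n(E) = 39.73 mol
n(J) = 2040 / 179.60 = 11.36 mol
n(G) = 697.0 / 18.20 = 38.30 mol
n(Q) = 0.564 × 42800/1000 = 24.14 mol
n/ν for E = 39.73/3 = 13.24
n/ν for J = 11.36/1 = 11.36
n/ν for G = 38.30/3 = 12.77
n/ν for Q = 24.14/3 = 8.047
Smallest n/ν is Q → limiting reagent.
J consumed = (1/3) × 24.14 = 8.047 mol
J remaining = 11.36 − 8.047 = 3.313 mol
mass = 3.313 × 179.60 = 595.0 g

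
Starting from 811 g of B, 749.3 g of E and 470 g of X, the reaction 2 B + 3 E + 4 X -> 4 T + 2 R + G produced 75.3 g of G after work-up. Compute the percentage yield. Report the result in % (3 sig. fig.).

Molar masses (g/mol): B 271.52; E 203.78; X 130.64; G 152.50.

n(B) = 811.0 / 271.52 = 2.987 mol
n(E) = 749.3 / 203.78 = 3.677 mol
n(X) = 470.0 / 130.64 = 3.598 mol
n/ν → B: 1.494, E: 1.226, X: 0.8995; X is limiting.
theoretical n(G) = (1/4) × 3.598 = 0.8995 mol → 137.2 g
% yield = 75.3 / 137.2 × 100 = 54.88 %

54.9 %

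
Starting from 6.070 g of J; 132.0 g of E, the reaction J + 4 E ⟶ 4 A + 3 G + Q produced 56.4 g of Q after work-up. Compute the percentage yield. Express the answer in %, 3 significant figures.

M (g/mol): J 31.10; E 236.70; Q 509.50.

79.4 %

n(J) = 6.070 / 31.10 = 0.1952 mol
n(E) = 132.0 / 236.70 = 0.5577 mol
n/ν for J = 0.1952/1 = 0.1952
n/ν for E = 0.5577/4 = 0.1394
Smallest n/ν is E → limiting reagent.
theoretical n(Q) = (1/4) × 0.5577 = 0.1394 mol → 71.02 g
% yield = 56.4 / 71.02 × 100 = 79.41 %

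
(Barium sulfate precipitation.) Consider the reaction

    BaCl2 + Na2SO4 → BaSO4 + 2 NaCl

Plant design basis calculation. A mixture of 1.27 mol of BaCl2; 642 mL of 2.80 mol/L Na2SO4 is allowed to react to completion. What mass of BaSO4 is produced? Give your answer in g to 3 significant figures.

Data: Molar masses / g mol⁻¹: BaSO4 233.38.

296 g

n(BaCl2) = 1.270 mol
n(Na2SO4) = 2.80 × 642.0/1000 = 1.798 mol
n/ν → BaCl2: 1.270, Na2SO4: 1.798; BaCl2 is limiting.
n(BaSO4) = (1/1) × 1.270 = 1.270 mol
mass = 1.270 × 233.38 = 296.4 g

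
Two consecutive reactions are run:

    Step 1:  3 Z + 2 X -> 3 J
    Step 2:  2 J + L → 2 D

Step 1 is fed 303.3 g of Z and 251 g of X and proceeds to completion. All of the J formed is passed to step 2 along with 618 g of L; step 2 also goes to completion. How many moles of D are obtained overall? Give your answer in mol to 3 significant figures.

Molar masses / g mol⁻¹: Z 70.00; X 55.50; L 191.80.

4.33 mol

Step 1:
n(Z) = 303.3 / 70.00 = 4.333 mol
n(X) = 251.0 / 55.50 = 4.523 mol
n/ν for Z = 4.333/3 = 1.444
n/ν for X = 4.523/2 = 2.262
Smallest n/ν is Z → limiting reagent.
n(J) produced = (3/3) × 4.333 = 4.333 mol
Step 2:
n(J) available = 4.333 mol
n(L) = 618.0 / 191.80 = 3.222 mol
n/ν for J = 4.333/2 = 2.167
n/ν for L = 3.222/1 = 3.222
Smallest n/ν is J → limiting reagent.
n(D) = (2/2) × 4.333 = 4.333 mol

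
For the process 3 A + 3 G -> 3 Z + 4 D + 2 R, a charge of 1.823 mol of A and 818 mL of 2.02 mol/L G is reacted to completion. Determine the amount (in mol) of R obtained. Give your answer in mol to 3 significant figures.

n(A) = 1.823 mol
n(G) = 2.02 × 818.0/1000 = 1.652 mol
n/ν → A: 0.6077, G: 0.5507; G is limiting.
n(R) = (2/3) × 1.652 = 1.101 mol

1.10 mol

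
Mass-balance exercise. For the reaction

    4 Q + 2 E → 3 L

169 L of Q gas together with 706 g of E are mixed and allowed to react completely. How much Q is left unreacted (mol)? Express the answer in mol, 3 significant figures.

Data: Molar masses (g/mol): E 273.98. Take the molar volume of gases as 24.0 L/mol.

1.89 mol

n(Q) = 169.0 / 24.0 = 7.042 mol
n(E) = 706.0 / 273.98 = 2.577 mol
n/ν for Q = 7.042/4 = 1.761
n/ν for E = 2.577/2 = 1.289
Smallest n/ν is E → limiting reagent.
Q consumed = (4/2) × 2.577 = 5.154 mol
Q remaining = 7.042 − 5.154 = 1.888 mol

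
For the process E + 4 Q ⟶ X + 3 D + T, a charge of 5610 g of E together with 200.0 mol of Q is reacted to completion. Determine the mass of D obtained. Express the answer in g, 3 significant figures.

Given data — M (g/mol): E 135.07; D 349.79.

43600 g

n(E) = 5610 / 135.07 = 41.53 mol
n(Q) = 200.0 mol
n/ν for E = 41.53/1 = 41.53
n/ν for Q = 200.0/4 = 50.00
Smallest n/ν is E → limiting reagent.
n(D) = (3/1) × 41.53 = 124.6 mol
mass = 124.6 × 349.79 = 43580 g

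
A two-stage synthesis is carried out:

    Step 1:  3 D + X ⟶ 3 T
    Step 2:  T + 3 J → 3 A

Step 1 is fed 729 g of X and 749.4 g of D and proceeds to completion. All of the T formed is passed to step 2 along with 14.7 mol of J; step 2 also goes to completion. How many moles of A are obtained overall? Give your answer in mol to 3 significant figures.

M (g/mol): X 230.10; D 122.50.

Step 1:
n(X) = 729.0 / 230.10 = 3.168 mol
n(D) = 749.4 / 122.50 = 6.118 mol
n/ν for X = 3.168/1 = 3.168
n/ν for D = 6.118/3 = 2.039
Smallest n/ν is D → limiting reagent.
n(T) produced = (3/3) × 6.118 = 6.118 mol
Step 2:
n(T) available = 6.118 mol
n(J) = 14.70 mol
n/ν for T = 6.118/1 = 6.118
n/ν for J = 14.70/3 = 4.900
Smallest n/ν is J → limiting reagent.
n(A) = (3/3) × 14.70 = 14.70 mol

14.7 mol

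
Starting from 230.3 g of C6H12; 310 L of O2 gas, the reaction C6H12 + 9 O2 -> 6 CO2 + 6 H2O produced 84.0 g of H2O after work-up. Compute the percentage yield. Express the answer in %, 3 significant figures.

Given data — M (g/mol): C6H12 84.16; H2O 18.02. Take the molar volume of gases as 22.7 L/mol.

51.2 %

n(C6H12) = 230.3 / 84.16 = 2.736 mol
n(O2) = 310.0 / 22.7 = 13.66 mol
n/ν for C6H12 = 2.736/1 = 2.736
n/ν for O2 = 13.66/9 = 1.518
Smallest n/ν is O2 → limiting reagent.
theoretical n(H2O) = (6/9) × 13.66 = 9.107 mol → 164.1 g
% yield = 84.0 / 164.1 × 100 = 51.19 %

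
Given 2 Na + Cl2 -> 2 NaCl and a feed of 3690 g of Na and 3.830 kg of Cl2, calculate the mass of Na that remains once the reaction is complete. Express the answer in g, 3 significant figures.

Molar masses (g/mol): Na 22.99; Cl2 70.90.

n(Na) = 3690 / 22.99 = 160.5 mol
n(Cl2) = 3.830×1000 / 70.90 = 54.02 mol
n/ν for Na = 160.5/2 = 80.25
n/ν for Cl2 = 54.02/1 = 54.02
Smallest n/ν is Cl2 → limiting reagent.
Na consumed = (2/1) × 54.02 = 108.0 mol
Na remaining = 160.5 − 108.0 = 52.50 mol
mass = 52.50 × 22.99 = 1207 g

1210 g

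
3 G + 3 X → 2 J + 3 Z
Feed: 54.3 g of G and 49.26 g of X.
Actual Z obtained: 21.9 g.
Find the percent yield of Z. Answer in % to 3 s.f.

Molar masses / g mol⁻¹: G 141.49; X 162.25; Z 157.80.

n(G) = 54.30 / 141.49 = 0.3838 mol
n(X) = 49.26 / 162.25 = 0.3036 mol
n/ν → G: 0.1279, X: 0.1012; X is limiting.
theoretical n(Z) = (3/3) × 0.3036 = 0.3036 mol → 47.91 g
% yield = 21.9 / 47.91 × 100 = 45.71 %

45.7 %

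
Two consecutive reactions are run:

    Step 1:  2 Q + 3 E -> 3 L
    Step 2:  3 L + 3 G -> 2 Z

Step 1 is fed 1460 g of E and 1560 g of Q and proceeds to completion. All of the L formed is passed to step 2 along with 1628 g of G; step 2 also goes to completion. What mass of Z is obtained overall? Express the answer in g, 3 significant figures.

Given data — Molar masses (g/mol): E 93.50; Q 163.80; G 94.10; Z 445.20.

4240 g

Step 1:
n(E) = 1460 / 93.50 = 15.61 mol
n(Q) = 1560 / 163.80 = 9.524 mol
n/ν for E = 15.61/3 = 5.203
n/ν for Q = 9.524/2 = 4.762
Smallest n/ν is Q → limiting reagent.
n(L) produced = (3/2) × 9.524 = 14.29 mol
Step 2:
n(L) available = 14.29 mol
n(G) = 1628 / 94.10 = 17.30 mol
n/ν for L = 14.29/3 = 4.763
n/ν for G = 17.30/3 = 5.767
Smallest n/ν is L → limiting reagent.
n(Z) = (2/3) × 14.29 = 9.527 mol
mass = 9.527 × 445.20 = 4241 g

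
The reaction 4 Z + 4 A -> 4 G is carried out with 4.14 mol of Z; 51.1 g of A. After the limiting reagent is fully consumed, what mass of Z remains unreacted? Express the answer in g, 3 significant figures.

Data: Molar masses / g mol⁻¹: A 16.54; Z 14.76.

n(Z) = 4.140 mol
n(A) = 51.10 / 16.54 = 3.089 mol
n/ν for Z = 4.140/4 = 1.035
n/ν for A = 3.089/4 = 0.7723
Smallest n/ν is A → limiting reagent.
Z consumed = (4/4) × 3.089 = 3.089 mol
Z remaining = 4.140 − 3.089 = 1.051 mol
mass = 1.051 × 14.76 = 15.51 g

15.5 g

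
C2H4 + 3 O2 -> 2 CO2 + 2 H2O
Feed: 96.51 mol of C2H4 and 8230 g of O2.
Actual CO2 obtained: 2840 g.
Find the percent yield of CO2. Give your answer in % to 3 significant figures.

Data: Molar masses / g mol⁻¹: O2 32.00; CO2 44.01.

n(C2H4) = 96.51 mol
n(O2) = 8230 / 32.00 = 257.2 mol
n/ν for C2H4 = 96.51/1 = 96.51
n/ν for O2 = 257.2/3 = 85.73
Smallest n/ν is O2 → limiting reagent.
theoretical n(CO2) = (2/3) × 257.2 = 171.5 mol → 7548 g
% yield = 2840 / 7548 × 100 = 37.63 %

37.6 %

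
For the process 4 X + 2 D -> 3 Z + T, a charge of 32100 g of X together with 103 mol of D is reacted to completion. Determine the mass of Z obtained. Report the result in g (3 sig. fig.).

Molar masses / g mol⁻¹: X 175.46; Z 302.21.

n(X) = 32100 / 175.46 = 182.9 mol
n(D) = 103.0 mol
n/ν for X = 182.9/4 = 45.73
n/ν for D = 103.0/2 = 51.50
Smallest n/ν is X → limiting reagent.
n(Z) = (3/4) × 182.9 = 137.2 mol
mass = 137.2 × 302.21 = 41460 g

41500 g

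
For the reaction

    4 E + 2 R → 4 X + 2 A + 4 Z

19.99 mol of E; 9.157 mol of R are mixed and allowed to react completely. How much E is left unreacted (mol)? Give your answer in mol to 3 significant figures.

1.68 mol

n(E) = 19.99 mol
n(R) = 9.157 mol
n/ν → E: 4.998, R: 4.579; R is limiting.
E consumed = (4/2) × 9.157 = 18.31 mol
E remaining = 19.99 − 18.31 = 1.680 mol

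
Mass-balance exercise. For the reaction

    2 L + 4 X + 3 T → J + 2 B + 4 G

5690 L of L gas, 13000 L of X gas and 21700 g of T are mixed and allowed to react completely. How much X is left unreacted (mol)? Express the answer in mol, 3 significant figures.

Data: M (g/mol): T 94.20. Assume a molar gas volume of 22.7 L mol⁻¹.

266 mol

n(L) = 5690 / 22.7 = 250.7 mol
n(X) = 13000 / 22.7 = 572.7 mol
n(T) = 21700 / 94.20 = 230.4 mol
n/ν for L = 250.7/2 = 125.4
n/ν for X = 572.7/4 = 143.2
n/ν for T = 230.4/3 = 76.80
Smallest n/ν is T → limiting reagent.
X consumed = (4/3) × 230.4 = 307.2 mol
X remaining = 572.7 − 307.2 = 265.5 mol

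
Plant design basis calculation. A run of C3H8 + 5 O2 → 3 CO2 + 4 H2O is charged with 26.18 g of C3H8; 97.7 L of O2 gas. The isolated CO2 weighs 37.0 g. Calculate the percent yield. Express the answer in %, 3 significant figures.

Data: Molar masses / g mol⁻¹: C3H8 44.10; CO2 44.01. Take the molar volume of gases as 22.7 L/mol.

47.2 %

n(C3H8) = 26.18 / 44.10 = 0.5937 mol
n(O2) = 97.70 / 22.7 = 4.304 mol
n/ν for C3H8 = 0.5937/1 = 0.5937
n/ν for O2 = 4.304/5 = 0.8608
Smallest n/ν is C3H8 → limiting reagent.
theoretical n(CO2) = (3/1) × 0.5937 = 1.781 mol → 78.38 g
% yield = 37.0 / 78.38 × 100 = 47.21 %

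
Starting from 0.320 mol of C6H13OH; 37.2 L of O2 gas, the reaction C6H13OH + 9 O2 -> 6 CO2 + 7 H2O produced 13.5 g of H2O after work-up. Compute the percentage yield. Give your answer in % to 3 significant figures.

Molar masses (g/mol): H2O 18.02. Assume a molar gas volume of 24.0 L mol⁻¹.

62.1 %

n(C6H13OH) = 0.3200 mol
n(O2) = 37.20 / 24.0 = 1.550 mol
n/ν → C6H13OH: 0.3200, O2: 0.1722; O2 is limiting.
theoretical n(H2O) = (7/9) × 1.550 = 1.206 mol → 21.73 g
% yield = 13.5 / 21.73 × 100 = 62.13 %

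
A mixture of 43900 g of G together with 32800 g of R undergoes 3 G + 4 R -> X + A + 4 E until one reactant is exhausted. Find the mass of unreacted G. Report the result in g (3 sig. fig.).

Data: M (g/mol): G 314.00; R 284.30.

16700 g

n(G) = 43900 / 314.00 = 139.8 mol
n(R) = 32800 / 284.30 = 115.4 mol
n/ν → G: 46.60, R: 28.85; R is limiting.
G consumed = (3/4) × 115.4 = 86.55 mol
G remaining = 139.8 − 86.55 = 53.25 mol
mass = 53.25 × 314.00 = 16720 g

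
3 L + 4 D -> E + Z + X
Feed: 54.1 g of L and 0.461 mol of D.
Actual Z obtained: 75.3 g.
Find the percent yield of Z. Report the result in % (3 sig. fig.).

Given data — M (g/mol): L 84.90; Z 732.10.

89.2 %

n(L) = 54.10 / 84.90 = 0.6372 mol
n(D) = 0.4610 mol
n/ν for L = 0.6372/3 = 0.2124
n/ν for D = 0.4610/4 = 0.1153
Smallest n/ν is D → limiting reagent.
theoretical n(Z) = (1/4) × 0.4610 = 0.1153 mol → 84.41 g
% yield = 75.3 / 84.41 × 100 = 89.21 %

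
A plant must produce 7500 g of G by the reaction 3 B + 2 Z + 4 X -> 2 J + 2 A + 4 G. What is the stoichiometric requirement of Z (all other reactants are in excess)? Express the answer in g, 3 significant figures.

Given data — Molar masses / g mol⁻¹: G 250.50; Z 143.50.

2150 g

n(G) = 7500 / 250.50 = 29.94 mol
n(Z) = (2/4) × 29.94 = 14.97 mol
mass = 14.97 × 143.50 = 2148 g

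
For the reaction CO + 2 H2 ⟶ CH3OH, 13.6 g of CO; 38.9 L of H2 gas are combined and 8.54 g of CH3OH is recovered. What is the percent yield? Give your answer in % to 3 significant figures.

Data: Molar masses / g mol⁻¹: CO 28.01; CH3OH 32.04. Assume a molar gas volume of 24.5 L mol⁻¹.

54.9 %

n(CO) = 13.60 / 28.01 = 0.4855 mol
n(H2) = 38.90 / 24.5 = 1.588 mol
n/ν → CO: 0.4855, H2: 0.7940; CO is limiting.
theoretical n(CH3OH) = (1/1) × 0.4855 = 0.4855 mol → 15.56 g
% yield = 8.54 / 15.56 × 100 = 54.88 %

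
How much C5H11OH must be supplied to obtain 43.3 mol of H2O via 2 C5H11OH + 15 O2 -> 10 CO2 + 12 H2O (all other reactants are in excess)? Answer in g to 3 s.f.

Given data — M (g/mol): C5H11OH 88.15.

636 g

n(H2O) = 43.30 mol
n(C5H11OH) = (2/12) × 43.30 = 7.217 mol
mass = 7.217 × 88.15 = 636.2 g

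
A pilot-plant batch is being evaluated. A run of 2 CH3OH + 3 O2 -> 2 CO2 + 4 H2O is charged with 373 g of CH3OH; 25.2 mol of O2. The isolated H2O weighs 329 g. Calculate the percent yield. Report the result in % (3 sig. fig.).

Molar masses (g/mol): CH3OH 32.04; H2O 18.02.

n(CH3OH) = 373.0 / 32.04 = 11.64 mol
n(O2) = 25.20 mol
n/ν for CH3OH = 11.64/2 = 5.820
n/ν for O2 = 25.20/3 = 8.400
Smallest n/ν is CH3OH → limiting reagent.
theoretical n(H2O) = (4/2) × 11.64 = 23.28 mol → 419.5 g
% yield = 329 / 419.5 × 100 = 78.43 %

78.4 %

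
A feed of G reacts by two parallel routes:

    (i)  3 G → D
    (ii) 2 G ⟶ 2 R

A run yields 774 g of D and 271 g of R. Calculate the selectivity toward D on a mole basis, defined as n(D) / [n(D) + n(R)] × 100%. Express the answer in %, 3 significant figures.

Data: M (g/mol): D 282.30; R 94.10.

48.8 %

n(D) = 774 / 282.30 = 2.742 mol
n(R) = 271 / 94.10 = 2.880 mol
selectivity = 2.742/(2.742+2.880) × 100 = 48.77 %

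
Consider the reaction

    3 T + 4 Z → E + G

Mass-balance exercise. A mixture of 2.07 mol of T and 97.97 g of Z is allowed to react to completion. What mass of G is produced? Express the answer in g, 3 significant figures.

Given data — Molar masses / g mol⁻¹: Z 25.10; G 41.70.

n(T) = 2.070 mol
n(Z) = 97.97 / 25.10 = 3.903 mol
n/ν for T = 2.070/3 = 0.6900
n/ν for Z = 3.903/4 = 0.9758
Smallest n/ν is T → limiting reagent.
n(G) = (1/3) × 2.070 = 0.6900 mol
mass = 0.6900 × 41.70 = 28.77 g

28.8 g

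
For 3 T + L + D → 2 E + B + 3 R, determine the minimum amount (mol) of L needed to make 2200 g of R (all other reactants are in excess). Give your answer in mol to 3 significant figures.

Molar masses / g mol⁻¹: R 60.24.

n(R) = 2200 / 60.24 = 36.52 mol
n(L) = (1/3) × 36.52 = 12.17 mol

12.2 mol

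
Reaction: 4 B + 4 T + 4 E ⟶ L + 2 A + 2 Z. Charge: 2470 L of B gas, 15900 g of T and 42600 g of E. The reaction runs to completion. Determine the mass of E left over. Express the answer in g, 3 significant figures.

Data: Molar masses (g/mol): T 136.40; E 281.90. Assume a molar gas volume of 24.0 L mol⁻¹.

13600 g

n(B) = 2470 / 24.0 = 102.9 mol
n(T) = 15900 / 136.40 = 116.6 mol
n(E) = 42600 / 281.90 = 151.1 mol
n/ν → B: 25.73, T: 29.15, E: 37.78; B is limiting.
E consumed = (4/4) × 102.9 = 102.9 mol
E remaining = 151.1 − 102.9 = 48.20 mol
mass = 48.20 × 281.90 = 13590 g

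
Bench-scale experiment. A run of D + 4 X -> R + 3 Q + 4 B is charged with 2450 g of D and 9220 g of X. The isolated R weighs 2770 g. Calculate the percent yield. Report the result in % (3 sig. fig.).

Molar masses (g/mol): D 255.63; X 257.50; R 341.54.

90.6 %

n(D) = 2450 / 255.63 = 9.584 mol
n(X) = 9220 / 257.50 = 35.81 mol
n/ν for D = 9.584/1 = 9.584
n/ν for X = 35.81/4 = 8.953
Smallest n/ν is X → limiting reagent.
theoretical n(R) = (1/4) × 35.81 = 8.953 mol → 3058 g
% yield = 2770 / 3058 × 100 = 90.58 %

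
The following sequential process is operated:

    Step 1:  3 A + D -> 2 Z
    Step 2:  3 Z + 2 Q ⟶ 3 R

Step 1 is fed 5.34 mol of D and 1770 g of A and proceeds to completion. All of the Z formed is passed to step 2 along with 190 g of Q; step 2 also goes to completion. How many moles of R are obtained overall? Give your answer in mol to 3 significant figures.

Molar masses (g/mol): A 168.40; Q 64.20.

4.44 mol

Step 1:
n(D) = 5.340 mol
n(A) = 1770 / 168.40 = 10.51 mol
n/ν for D = 5.340/1 = 5.340
n/ν for A = 10.51/3 = 3.503
Smallest n/ν is A → limiting reagent.
n(Z) produced = (2/3) × 10.51 = 7.007 mol
Step 2:
n(Z) available = 7.007 mol
n(Q) = 190.0 / 64.20 = 2.960 mol
n/ν for Z = 7.007/3 = 2.336
n/ν for Q = 2.960/2 = 1.480
Smallest n/ν is Q → limiting reagent.
n(R) = (3/2) × 2.960 = 4.440 mol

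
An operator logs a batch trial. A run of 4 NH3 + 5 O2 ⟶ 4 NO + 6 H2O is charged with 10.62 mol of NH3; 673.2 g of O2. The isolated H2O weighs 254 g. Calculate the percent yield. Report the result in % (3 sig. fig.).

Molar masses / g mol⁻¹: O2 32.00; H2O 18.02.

n(NH3) = 10.62 mol
n(O2) = 673.2 / 32.00 = 21.04 mol
n/ν → NH3: 2.655, O2: 4.208; NH3 is limiting.
theoretical n(H2O) = (6/4) × 10.62 = 15.93 mol → 287.1 g
% yield = 254 / 287.1 × 100 = 88.47 %

88.5 %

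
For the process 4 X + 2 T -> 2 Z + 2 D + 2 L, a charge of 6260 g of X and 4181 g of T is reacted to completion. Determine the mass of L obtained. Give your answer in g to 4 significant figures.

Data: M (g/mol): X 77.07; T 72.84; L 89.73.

n(X) = 6260 / 77.07 = 81.22 mol
n(T) = 4181 / 72.84 = 57.40 mol
n/ν → X: 20.31, T: 28.70; X is limiting.
n(L) = (2/4) × 81.22 = 40.61 mol
mass = 40.61 × 89.73 = 3644 g

3644 g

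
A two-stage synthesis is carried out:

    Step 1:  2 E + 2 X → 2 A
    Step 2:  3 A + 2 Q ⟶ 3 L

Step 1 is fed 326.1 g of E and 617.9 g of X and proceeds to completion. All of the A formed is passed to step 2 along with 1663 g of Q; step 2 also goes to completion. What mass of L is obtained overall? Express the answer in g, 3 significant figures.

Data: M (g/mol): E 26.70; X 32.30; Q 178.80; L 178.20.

Step 1:
n(E) = 326.1 / 26.70 = 12.21 mol
n(X) = 617.9 / 32.30 = 19.13 mol
n/ν for E = 12.21/2 = 6.105
n/ν for X = 19.13/2 = 9.565
Smallest n/ν is E → limiting reagent.
n(A) produced = (2/2) × 12.21 = 12.21 mol
Step 2:
n(A) available = 12.21 mol
n(Q) = 1663 / 178.80 = 9.301 mol
n/ν for A = 12.21/3 = 4.070
n/ν for Q = 9.301/2 = 4.651
Smallest n/ν is A → limiting reagent.
n(L) = (3/3) × 12.21 = 12.21 mol
mass = 12.21 × 178.20 = 2176 g

2180 g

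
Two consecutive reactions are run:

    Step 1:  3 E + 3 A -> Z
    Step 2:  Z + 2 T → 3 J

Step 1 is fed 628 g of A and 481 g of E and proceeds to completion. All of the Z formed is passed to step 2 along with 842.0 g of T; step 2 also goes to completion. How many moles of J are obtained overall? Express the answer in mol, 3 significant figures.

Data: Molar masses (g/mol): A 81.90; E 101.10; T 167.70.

4.76 mol

Step 1:
n(A) = 628.0 / 81.90 = 7.668 mol
n(E) = 481.0 / 101.10 = 4.758 mol
n/ν → A: 2.556, E: 1.586; E is limiting.
n(Z) produced = (1/3) × 4.758 = 1.586 mol
Step 2:
n(Z) available = 1.586 mol
n(T) = 842.0 / 167.70 = 5.021 mol
n/ν → Z: 1.586, T: 2.511; Z is limiting.
n(J) = (3/1) × 1.586 = 4.758 mol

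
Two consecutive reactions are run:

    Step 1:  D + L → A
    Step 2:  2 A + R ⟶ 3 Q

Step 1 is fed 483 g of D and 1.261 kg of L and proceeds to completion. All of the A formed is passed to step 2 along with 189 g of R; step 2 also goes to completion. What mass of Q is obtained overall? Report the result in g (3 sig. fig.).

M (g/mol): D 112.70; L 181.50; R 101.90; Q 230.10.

Step 1:
n(D) = 483.0 / 112.70 = 4.286 mol
n(L) = 1.261×1000 / 181.50 = 6.948 mol
n/ν → D: 4.286, L: 6.948; D is limiting.
n(A) produced = (1/1) × 4.286 = 4.286 mol
Step 2:
n(A) available = 4.286 mol
n(R) = 189.0 / 101.90 = 1.855 mol
n/ν → A: 2.143, R: 1.855; R is limiting.
n(Q) = (3/1) × 1.855 = 5.565 mol
mass = 5.565 × 230.10 = 1281 g

1280 g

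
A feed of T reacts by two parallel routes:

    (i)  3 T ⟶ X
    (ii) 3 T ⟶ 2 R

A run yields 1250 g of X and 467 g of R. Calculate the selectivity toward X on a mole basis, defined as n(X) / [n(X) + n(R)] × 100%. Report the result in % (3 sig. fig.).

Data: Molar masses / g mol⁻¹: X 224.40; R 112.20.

57.2 %

n(X) = 1250 / 224.40 = 5.570 mol
n(R) = 467 / 112.20 = 4.162 mol
selectivity = 5.570/(5.570+4.162) × 100 = 57.23 %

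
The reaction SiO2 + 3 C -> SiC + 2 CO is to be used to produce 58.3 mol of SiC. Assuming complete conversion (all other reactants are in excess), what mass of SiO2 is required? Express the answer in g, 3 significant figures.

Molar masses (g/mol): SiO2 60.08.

3500 g

n(SiC) = 58.30 mol
n(SiO2) = (1/1) × 58.30 = 58.30 mol
mass = 58.30 × 60.08 = 3503 g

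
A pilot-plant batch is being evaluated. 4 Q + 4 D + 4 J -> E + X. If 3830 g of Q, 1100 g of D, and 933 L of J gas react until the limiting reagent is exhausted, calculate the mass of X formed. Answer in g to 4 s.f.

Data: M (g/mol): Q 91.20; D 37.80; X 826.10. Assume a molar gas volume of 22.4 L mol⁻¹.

6010 g

n(Q) = 3830 / 91.20 = 42.00 mol
n(D) = 1100 / 37.80 = 29.10 mol
n(J) = 933.0 / 22.4 = 41.65 mol
n/ν → Q: 10.50, D: 7.275, J: 10.41; D is limiting.
n(X) = (1/4) × 29.10 = 7.275 mol
mass = 7.275 × 826.10 = 6010 g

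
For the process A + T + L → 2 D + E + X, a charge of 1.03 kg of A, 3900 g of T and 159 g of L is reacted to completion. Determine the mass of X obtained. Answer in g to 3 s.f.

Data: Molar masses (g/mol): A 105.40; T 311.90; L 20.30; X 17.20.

135 g

n(A) = 1.030×1000 / 105.40 = 9.772 mol
n(T) = 3900 / 311.90 = 12.50 mol
n(L) = 159.0 / 20.30 = 7.833 mol
n/ν for A = 9.772/1 = 9.772
n/ν for T = 12.50/1 = 12.50
n/ν for L = 7.833/1 = 7.833
Smallest n/ν is L → limiting reagent.
n(X) = (1/1) × 7.833 = 7.833 mol
mass = 7.833 × 17.20 = 134.7 g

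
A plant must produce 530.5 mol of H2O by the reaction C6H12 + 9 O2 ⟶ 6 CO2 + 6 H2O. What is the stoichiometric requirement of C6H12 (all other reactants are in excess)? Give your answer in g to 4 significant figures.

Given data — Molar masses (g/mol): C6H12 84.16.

n(H2O) = 530.5 mol
n(C6H12) = (1/6) × 530.5 = 88.42 mol
mass = 88.42 × 84.16 = 7441 g

7441 g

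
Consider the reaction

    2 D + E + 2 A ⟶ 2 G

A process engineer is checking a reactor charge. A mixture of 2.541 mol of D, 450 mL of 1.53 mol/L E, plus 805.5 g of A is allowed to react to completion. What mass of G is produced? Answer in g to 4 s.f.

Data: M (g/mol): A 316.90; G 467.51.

n(D) = 2.541 mol
n(E) = 1.53 × 450.0/1000 = 0.6885 mol
n(A) = 805.5 / 316.90 = 2.542 mol
n/ν for D = 2.541/2 = 1.271
n/ν for E = 0.6885/1 = 0.6885
n/ν for A = 2.542/2 = 1.271
Smallest n/ν is E → limiting reagent.
n(G) = (2/1) × 0.6885 = 1.377 mol
mass = 1.377 × 467.51 = 643.8 g

643.8 g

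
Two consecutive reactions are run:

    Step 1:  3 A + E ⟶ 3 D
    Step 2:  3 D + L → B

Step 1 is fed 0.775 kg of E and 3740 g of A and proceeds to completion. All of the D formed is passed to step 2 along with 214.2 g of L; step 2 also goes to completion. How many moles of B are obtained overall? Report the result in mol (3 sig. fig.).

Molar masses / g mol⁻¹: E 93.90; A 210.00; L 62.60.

3.42 mol

Step 1:
n(E) = 0.7750×1000 / 93.90 = 8.253 mol
n(A) = 3740 / 210.00 = 17.81 mol
n/ν for E = 8.253/1 = 8.253
n/ν for A = 17.81/3 = 5.937
Smallest n/ν is A → limiting reagent.
n(D) produced = (3/3) × 17.81 = 17.81 mol
Step 2:
n(D) available = 17.81 mol
n(L) = 214.2 / 62.60 = 3.422 mol
n/ν for D = 17.81/3 = 5.937
n/ν for L = 3.422/1 = 3.422
Smallest n/ν is L → limiting reagent.
n(B) = (1/1) × 3.422 = 3.422 mol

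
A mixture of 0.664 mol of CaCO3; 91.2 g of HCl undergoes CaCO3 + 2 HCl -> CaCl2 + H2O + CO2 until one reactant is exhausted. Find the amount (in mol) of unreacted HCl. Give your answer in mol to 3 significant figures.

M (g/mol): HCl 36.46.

n(CaCO3) = 0.6640 mol
n(HCl) = 91.20 / 36.46 = 2.501 mol
n/ν for CaCO3 = 0.6640/1 = 0.6640
n/ν for HCl = 2.501/2 = 1.251
Smallest n/ν is CaCO3 → limiting reagent.
HCl consumed = (2/1) × 0.6640 = 1.328 mol
HCl remaining = 2.501 − 1.328 = 1.173 mol

1.17 mol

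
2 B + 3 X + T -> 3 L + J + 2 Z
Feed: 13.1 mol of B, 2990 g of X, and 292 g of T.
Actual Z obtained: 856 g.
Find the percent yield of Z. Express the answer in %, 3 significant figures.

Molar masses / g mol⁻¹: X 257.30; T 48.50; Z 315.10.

n(B) = 13.10 mol
n(X) = 2990 / 257.30 = 11.62 mol
n(T) = 292.0 / 48.50 = 6.021 mol
n/ν for B = 13.10/2 = 6.550
n/ν for X = 11.62/3 = 3.873
n/ν for T = 6.021/1 = 6.021
Smallest n/ν is X → limiting reagent.
theoretical n(Z) = (2/3) × 11.62 = 7.747 mol → 2441 g
% yield = 856 / 2441 × 100 = 35.07 %

35.1 %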